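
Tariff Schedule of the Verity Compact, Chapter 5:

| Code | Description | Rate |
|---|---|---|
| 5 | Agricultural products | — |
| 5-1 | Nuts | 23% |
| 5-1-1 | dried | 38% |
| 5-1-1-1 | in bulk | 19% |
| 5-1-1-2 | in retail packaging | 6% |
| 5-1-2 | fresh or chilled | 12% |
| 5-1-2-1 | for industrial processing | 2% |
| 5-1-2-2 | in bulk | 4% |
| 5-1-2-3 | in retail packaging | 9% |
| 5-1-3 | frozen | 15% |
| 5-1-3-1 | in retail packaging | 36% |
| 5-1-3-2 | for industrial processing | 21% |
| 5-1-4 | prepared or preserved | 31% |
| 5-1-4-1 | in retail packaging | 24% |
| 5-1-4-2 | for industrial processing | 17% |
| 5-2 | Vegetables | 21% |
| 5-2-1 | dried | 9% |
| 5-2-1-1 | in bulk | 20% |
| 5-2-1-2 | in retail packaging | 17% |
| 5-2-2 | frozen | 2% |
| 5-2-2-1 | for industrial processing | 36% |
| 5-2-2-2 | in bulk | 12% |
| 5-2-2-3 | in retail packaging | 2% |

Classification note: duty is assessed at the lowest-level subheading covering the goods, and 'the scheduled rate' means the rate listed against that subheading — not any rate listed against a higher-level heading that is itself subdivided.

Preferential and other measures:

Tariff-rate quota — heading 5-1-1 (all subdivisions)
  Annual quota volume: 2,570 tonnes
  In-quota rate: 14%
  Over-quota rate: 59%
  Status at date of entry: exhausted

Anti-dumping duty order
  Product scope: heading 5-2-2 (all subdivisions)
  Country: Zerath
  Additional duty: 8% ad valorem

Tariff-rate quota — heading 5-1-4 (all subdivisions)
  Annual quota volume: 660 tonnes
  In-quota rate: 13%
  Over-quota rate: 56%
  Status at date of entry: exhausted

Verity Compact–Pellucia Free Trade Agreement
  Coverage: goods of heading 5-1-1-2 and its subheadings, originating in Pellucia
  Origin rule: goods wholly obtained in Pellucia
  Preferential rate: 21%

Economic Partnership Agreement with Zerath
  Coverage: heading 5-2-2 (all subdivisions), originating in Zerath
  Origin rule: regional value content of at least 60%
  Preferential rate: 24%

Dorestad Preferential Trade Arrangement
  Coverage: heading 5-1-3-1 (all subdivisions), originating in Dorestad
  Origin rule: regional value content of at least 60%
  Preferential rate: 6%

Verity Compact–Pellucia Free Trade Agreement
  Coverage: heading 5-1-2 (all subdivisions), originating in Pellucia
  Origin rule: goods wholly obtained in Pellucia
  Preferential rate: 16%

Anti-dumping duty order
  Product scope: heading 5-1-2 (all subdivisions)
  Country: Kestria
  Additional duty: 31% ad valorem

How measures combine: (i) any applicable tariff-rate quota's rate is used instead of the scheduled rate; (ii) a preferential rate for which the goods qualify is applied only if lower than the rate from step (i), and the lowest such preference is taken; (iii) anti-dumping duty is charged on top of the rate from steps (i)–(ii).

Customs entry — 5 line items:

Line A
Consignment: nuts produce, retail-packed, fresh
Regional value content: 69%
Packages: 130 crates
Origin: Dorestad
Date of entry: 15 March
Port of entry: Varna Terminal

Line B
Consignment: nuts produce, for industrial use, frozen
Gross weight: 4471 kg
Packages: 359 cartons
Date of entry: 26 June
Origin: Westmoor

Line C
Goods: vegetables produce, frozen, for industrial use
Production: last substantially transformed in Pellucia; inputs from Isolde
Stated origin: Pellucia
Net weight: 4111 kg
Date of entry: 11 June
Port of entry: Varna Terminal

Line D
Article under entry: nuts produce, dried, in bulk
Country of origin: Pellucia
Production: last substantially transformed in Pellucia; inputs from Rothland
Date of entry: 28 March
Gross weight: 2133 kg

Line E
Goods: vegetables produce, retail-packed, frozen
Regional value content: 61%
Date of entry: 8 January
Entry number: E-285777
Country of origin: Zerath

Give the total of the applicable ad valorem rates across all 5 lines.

135%

Line A: nuts → 5-1; fresh → 5-1-2; retail-packed → 5-1-2-3. Scheduled 9%. Dorestad agreement on 5-1-3-1: 5-1-2-3 not covered. → 9%.
Line B: nuts → 5-1; frozen → 5-1-3; for industrial use → 5-1-3-2. Scheduled 21%. No special measure applies. → 21%.
Line C: vegetables → 5-2; frozen → 5-2-2; for industrial use → 5-2-2-1. Scheduled 36%. Pellucia agreement on 5-1-1-2: 5-2-2-1 not covered; Pellucia agreement on 5-1-2: 5-2-2-1 not covered. → 36%.
Line D: nuts → 5-1; dried → 5-1-1; in bulk → 5-1-1-1. Scheduled 19%. quota on 5-1-1 exhausted → over-quota 59%; Pellucia agreement on 5-1-1-2: 5-1-1-1 not covered; Pellucia agreement on 5-1-2: 5-1-1-1 not covered. → 59%.
Line E: vegetables → 5-2; frozen → 5-2-2; retail-packed → 5-2-2-3. Scheduled 2%. Zerath agreement on 5-2-2: RVC ≥ 60% → 24% available; preference 24% not lower than 2% → no reduction; anti-dumping (Zerath, 5-2-2): +8%; total 2% + 8% = 10%. → 10%.
Sum: 9% + 21% + 36% + 59% + 10% = 135%.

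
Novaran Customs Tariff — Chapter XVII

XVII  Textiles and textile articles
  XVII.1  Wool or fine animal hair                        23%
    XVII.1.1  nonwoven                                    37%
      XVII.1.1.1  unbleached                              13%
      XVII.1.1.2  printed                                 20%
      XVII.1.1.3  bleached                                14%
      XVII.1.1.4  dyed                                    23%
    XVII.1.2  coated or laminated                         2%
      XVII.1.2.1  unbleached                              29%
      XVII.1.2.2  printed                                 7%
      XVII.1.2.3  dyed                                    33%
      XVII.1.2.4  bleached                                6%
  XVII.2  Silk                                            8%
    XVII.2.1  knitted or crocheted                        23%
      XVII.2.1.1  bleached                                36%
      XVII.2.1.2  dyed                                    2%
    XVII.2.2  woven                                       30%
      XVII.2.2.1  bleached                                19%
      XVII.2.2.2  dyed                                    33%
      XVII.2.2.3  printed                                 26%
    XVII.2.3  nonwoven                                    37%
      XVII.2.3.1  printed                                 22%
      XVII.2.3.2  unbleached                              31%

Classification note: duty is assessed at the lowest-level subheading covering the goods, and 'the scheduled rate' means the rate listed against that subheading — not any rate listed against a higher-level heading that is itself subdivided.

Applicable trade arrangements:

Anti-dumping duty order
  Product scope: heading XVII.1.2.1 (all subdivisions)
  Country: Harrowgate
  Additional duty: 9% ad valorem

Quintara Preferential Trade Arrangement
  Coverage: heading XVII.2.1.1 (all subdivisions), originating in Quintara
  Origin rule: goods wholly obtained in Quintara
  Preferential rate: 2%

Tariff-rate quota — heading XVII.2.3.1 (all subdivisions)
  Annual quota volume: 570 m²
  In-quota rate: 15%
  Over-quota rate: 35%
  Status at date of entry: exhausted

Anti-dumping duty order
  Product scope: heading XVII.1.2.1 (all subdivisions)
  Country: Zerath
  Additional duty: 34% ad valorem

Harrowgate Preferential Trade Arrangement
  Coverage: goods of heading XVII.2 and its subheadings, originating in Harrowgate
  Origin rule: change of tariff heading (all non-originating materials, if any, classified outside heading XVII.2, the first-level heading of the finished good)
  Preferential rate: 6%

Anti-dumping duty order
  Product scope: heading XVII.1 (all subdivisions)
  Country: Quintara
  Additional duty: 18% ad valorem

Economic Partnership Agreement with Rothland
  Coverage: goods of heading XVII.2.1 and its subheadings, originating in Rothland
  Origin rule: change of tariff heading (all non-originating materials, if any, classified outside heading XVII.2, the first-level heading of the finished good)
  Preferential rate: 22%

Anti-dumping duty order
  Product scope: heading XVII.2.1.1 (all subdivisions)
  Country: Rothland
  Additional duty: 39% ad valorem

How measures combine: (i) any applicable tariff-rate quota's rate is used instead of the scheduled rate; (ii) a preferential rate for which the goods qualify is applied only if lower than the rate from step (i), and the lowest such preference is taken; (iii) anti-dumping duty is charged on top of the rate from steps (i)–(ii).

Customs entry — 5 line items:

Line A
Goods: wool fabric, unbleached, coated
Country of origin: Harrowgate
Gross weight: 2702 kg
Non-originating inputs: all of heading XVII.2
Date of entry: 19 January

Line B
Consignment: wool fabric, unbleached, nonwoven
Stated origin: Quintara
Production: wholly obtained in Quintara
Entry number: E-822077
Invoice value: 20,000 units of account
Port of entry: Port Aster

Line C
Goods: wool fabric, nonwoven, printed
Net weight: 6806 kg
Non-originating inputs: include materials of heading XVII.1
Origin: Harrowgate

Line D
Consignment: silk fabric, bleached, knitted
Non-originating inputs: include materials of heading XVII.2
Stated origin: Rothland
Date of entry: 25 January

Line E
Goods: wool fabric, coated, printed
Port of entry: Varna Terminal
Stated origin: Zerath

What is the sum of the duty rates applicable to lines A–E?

171%

Line A: wool → XVII.1; coated → XVII.1.2; unbleached → XVII.1.2.1. Scheduled 29%. Harrowgate agreement on XVII.2: XVII.1.2.1 not covered; anti-dumping (Harrowgate, XVII.1.2.1): +9%; total 29% + 9% = 38%. → 38%.
Line B: wool → XVII.1; nonwoven → XVII.1.1; unbleached → XVII.1.1.1. Scheduled 13%. Quintara agreement on XVII.2.1.1: XVII.1.1.1 not covered; anti-dumping (Quintara, XVII.1): +18%; total 13% + 18% = 31%. → 31%.
Line C: wool → XVII.1; nonwoven → XVII.1.1; printed → XVII.1.1.2. Scheduled 20%. Harrowgate agreement on XVII.2: XVII.1.1.2 not covered. → 20%.
Line D: silk → XVII.2; knitted → XVII.2.1; bleached → XVII.2.1.1. Scheduled 36%. Rothland agreement on XVII.2.1: CTH not met; anti-dumping (Rothland, XVII.2.1.1): +39%; total 36% + 39% = 75%. → 75%.
Line E: wool → XVII.1; coated → XVII.1.2; printed → XVII.1.2.2. Scheduled 7%. No special measure applies. → 7%.
Sum: 38% + 31% + 20% + 75% + 7% = 171%.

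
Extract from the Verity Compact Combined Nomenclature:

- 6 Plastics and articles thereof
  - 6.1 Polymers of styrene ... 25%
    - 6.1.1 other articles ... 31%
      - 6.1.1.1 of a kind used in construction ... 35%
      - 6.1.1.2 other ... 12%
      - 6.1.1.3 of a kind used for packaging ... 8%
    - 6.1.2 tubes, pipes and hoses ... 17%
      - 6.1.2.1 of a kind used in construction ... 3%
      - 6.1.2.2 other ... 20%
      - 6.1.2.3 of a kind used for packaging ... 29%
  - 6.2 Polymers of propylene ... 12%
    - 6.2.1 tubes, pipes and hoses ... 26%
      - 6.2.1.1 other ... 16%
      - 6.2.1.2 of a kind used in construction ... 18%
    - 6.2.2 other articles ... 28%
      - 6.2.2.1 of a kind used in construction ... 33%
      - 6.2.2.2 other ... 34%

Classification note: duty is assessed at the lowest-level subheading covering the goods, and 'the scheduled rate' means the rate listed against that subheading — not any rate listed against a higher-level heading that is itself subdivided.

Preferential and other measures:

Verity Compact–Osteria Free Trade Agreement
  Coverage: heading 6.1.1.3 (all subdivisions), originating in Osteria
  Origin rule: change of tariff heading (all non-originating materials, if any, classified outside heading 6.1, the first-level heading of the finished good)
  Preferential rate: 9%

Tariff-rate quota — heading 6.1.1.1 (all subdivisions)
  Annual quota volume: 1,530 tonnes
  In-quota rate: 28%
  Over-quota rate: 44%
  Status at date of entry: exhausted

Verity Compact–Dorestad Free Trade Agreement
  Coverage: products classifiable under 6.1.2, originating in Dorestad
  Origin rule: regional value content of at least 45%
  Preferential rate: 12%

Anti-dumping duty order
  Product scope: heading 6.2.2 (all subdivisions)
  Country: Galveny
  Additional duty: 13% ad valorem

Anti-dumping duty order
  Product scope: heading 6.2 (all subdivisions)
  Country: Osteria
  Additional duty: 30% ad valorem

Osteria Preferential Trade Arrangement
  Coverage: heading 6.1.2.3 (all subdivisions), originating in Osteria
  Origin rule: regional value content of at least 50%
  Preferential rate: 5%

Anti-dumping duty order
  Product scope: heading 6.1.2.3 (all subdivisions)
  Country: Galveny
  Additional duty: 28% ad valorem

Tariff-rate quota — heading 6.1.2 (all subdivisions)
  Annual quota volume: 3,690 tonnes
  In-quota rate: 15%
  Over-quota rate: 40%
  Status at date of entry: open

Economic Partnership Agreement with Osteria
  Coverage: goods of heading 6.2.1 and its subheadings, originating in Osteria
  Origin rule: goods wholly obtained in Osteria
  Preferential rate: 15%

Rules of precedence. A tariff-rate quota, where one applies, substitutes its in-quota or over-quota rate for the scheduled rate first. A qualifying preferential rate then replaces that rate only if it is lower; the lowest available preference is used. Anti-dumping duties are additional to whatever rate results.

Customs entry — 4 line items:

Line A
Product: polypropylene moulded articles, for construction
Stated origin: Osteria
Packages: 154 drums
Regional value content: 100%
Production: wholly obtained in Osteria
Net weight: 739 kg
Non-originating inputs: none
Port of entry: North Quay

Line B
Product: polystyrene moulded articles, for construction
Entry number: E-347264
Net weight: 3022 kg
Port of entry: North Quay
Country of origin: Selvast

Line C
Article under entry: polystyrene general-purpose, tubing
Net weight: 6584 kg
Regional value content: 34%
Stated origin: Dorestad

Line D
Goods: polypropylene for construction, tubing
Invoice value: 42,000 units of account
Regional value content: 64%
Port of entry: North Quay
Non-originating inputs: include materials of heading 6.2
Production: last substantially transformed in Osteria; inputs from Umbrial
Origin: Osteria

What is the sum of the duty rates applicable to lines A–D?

Line A: polypropylene → 6.2; moulded articles → 6.2.2; for construction → 6.2.2.1. Scheduled 33%. Osteria agreement on 6.1.1.3: 6.2.2.1 not covered; Osteria agreement on 6.1.2.3: 6.2.2.1 not covered; Osteria agreement on 6.2.1: 6.2.2.1 not covered; anti-dumping (Osteria, 6.2): +30%; total 33% + 30% = 63%. → 63%.
Line B: polystyrene → 6.1; moulded articles → 6.1.1; for construction → 6.1.1.1. Scheduled 35%. quota on 6.1.1.1 exhausted → over-quota 44%. → 44%.
Line C: polystyrene → 6.1; tubing → 6.1.2; general-purpose → 6.1.2.2. Scheduled 20%. quota on 6.1.2 open → in-quota 15%; Dorestad agreement on 6.1.2: RVC < 45%. → 15%.
Line D: polypropylene → 6.2; tubing → 6.2.1; for construction → 6.2.1.2. Scheduled 18%. Osteria agreement on 6.1.1.3: 6.2.1.2 not covered; Osteria agreement on 6.1.2.3: 6.2.1.2 not covered; Osteria agreement on 6.2.1: not wholly obtained; anti-dumping (Osteria, 6.2): +30%; total 18% + 30% = 48%. → 48%.
Sum: 63% + 44% + 15% + 48% = 170%.

170%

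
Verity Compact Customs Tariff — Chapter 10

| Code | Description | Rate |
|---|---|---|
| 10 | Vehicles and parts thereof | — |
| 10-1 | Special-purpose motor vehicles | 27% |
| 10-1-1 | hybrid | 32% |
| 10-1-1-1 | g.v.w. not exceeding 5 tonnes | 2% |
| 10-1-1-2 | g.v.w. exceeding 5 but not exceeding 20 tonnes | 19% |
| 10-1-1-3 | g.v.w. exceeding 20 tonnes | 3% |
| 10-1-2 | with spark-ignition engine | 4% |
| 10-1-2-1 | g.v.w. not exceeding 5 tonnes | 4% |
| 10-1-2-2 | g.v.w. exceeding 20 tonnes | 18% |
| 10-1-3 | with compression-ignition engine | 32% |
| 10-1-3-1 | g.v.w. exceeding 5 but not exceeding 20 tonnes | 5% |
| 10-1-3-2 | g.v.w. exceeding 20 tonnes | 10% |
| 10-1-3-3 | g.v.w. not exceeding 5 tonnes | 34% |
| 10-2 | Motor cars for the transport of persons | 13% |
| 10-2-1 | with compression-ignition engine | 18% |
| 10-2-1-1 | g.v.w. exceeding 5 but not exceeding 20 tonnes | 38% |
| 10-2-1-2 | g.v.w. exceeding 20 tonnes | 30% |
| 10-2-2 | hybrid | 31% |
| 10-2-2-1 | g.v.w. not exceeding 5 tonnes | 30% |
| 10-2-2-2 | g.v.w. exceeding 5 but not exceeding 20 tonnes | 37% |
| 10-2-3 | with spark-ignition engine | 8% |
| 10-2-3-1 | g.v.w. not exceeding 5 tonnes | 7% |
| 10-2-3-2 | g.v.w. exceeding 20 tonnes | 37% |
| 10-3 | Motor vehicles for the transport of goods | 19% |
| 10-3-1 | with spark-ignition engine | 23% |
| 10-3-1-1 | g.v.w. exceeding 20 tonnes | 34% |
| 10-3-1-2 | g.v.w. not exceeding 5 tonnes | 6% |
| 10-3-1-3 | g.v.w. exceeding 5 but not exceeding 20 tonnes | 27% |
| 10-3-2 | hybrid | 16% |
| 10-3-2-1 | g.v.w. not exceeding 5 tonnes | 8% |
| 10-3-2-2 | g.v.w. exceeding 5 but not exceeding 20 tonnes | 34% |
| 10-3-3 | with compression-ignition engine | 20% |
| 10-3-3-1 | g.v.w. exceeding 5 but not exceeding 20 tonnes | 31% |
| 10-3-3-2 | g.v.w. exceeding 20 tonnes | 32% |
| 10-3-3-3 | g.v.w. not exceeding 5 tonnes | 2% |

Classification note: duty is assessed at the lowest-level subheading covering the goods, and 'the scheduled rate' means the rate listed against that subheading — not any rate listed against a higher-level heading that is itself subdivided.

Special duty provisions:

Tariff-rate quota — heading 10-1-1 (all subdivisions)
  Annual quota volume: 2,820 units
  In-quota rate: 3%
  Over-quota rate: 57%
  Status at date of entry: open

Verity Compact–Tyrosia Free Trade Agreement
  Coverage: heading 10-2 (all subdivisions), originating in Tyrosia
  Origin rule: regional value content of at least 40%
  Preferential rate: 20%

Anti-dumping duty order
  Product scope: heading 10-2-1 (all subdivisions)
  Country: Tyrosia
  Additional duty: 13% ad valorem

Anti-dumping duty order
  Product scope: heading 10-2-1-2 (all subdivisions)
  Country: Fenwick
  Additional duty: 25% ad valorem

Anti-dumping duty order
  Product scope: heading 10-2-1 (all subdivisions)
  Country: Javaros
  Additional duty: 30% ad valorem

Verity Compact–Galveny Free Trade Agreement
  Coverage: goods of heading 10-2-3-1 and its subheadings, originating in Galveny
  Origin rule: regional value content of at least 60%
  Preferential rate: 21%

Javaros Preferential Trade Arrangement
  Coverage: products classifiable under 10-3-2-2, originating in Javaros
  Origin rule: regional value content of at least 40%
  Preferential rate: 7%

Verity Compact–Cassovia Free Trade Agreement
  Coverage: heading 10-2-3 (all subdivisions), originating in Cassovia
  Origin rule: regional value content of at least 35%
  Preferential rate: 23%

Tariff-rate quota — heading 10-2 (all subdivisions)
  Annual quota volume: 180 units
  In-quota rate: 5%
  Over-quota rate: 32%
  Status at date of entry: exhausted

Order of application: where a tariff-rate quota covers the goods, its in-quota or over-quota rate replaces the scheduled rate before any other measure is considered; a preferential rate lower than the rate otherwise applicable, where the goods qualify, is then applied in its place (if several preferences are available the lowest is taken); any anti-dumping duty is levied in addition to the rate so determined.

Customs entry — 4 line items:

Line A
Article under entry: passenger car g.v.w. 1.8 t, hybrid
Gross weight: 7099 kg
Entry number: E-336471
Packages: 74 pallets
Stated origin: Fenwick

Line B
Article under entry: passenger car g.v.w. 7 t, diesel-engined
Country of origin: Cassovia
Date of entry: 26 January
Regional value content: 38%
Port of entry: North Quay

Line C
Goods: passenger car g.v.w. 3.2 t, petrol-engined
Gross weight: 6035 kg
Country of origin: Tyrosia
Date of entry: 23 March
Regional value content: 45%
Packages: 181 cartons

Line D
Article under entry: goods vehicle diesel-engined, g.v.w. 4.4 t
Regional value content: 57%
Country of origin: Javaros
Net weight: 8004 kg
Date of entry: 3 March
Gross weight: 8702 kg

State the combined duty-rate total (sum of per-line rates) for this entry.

Line A: passenger car → 10-2; hybrid → 10-2-2; g.v.w. 1.8 t → 10-2-2-1. Scheduled 30%. quota on 10-2 exhausted → over-quota 32%. → 32%.
Line B: passenger car → 10-2; diesel-engined → 10-2-1; g.v.w. 7 t → 10-2-1-1. Scheduled 38%. quota on 10-2 exhausted → over-quota 32%; Cassovia agreement on 10-2-3: 10-2-1-1 not covered. → 32%.
Line C: passenger car → 10-2; petrol-engined → 10-2-3; g.v.w. 3.2 t → 10-2-3-1. Scheduled 7%. quota on 10-2 exhausted → over-quota 32%; Tyrosia agreement on 10-2: RVC ≥ 40% → 20% available; preferential 20%. → 20%.
Line D: goods vehicle → 10-3; diesel-engined → 10-3-3; g.v.w. 4.4 t → 10-3-3-3. Scheduled 2%. Javaros agreement on 10-3-2-2: 10-3-3-3 not covered. → 2%.
Sum: 32% + 32% + 20% + 2% = 86%.

86%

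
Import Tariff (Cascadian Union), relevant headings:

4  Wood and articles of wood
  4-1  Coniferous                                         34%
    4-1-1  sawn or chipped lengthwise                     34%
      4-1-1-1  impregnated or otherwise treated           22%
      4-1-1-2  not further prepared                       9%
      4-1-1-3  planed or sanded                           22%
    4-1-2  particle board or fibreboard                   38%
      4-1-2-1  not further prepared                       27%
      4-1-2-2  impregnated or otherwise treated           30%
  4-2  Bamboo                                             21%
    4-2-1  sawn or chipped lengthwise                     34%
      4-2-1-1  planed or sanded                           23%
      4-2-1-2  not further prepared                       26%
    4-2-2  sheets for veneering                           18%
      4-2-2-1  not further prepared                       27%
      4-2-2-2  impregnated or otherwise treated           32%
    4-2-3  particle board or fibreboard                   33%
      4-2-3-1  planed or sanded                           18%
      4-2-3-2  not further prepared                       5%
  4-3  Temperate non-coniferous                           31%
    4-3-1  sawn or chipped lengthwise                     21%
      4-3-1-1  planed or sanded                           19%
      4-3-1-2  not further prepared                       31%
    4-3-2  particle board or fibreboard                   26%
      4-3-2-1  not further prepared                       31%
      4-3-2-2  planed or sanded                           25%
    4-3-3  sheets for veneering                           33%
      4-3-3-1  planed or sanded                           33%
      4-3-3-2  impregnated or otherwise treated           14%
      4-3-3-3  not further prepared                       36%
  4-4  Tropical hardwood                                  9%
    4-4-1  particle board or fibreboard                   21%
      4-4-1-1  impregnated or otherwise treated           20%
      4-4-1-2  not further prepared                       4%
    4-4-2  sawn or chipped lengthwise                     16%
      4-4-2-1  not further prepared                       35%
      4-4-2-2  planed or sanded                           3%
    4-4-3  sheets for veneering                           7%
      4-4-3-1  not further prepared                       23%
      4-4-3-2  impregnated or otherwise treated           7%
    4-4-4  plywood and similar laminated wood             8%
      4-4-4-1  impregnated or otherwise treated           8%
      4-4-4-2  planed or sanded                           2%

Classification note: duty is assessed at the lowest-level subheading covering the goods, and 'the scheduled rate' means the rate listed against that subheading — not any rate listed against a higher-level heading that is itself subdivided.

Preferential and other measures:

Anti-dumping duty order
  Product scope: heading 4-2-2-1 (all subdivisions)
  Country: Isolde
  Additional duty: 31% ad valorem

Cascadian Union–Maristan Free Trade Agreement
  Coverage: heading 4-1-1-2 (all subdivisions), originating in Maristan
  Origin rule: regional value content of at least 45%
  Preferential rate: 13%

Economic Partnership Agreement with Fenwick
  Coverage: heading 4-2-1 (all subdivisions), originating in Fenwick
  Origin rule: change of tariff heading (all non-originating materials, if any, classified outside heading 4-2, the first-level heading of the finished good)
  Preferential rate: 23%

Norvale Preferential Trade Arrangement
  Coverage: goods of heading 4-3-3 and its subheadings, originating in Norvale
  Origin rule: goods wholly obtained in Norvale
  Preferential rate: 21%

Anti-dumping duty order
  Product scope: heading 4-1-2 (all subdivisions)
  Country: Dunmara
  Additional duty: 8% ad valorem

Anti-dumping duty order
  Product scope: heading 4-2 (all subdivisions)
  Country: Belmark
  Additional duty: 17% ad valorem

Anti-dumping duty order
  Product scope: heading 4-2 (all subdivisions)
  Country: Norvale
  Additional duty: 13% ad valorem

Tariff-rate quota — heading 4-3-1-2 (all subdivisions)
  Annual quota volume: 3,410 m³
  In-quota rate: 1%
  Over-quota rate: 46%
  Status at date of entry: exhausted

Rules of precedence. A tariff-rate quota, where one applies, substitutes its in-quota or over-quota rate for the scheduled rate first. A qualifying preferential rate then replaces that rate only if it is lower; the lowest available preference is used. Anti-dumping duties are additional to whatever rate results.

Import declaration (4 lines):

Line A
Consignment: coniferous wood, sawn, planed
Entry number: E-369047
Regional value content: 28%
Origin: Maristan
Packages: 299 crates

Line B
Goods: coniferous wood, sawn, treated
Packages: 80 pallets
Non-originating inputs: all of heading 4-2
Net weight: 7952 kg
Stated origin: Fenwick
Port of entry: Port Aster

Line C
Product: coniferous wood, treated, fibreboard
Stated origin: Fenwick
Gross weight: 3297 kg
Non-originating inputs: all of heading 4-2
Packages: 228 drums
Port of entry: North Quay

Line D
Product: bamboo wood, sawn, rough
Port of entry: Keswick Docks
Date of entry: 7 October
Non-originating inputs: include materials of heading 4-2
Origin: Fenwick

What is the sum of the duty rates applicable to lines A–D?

Line A: coniferous → 4-1; sawn → 4-1-1; planed → 4-1-1-3. Scheduled 22%. Maristan agreement on 4-1-1-2: 4-1-1-3 not covered. → 22%.
Line B: coniferous → 4-1; sawn → 4-1-1; treated → 4-1-1-1. Scheduled 22%. Fenwick agreement on 4-2-1: 4-1-1-1 not covered. → 22%.
Line C: coniferous → 4-1; fibreboard → 4-1-2; treated → 4-1-2-2. Scheduled 30%. Fenwick agreement on 4-2-1: 4-1-2-2 not covered. → 30%.
Line D: bamboo → 4-2; sawn → 4-2-1; rough → 4-2-1-2. Scheduled 26%. Fenwick agreement on 4-2-1: CTH not met. → 26%.
Sum: 22% + 22% + 30% + 26% = 100%.

100%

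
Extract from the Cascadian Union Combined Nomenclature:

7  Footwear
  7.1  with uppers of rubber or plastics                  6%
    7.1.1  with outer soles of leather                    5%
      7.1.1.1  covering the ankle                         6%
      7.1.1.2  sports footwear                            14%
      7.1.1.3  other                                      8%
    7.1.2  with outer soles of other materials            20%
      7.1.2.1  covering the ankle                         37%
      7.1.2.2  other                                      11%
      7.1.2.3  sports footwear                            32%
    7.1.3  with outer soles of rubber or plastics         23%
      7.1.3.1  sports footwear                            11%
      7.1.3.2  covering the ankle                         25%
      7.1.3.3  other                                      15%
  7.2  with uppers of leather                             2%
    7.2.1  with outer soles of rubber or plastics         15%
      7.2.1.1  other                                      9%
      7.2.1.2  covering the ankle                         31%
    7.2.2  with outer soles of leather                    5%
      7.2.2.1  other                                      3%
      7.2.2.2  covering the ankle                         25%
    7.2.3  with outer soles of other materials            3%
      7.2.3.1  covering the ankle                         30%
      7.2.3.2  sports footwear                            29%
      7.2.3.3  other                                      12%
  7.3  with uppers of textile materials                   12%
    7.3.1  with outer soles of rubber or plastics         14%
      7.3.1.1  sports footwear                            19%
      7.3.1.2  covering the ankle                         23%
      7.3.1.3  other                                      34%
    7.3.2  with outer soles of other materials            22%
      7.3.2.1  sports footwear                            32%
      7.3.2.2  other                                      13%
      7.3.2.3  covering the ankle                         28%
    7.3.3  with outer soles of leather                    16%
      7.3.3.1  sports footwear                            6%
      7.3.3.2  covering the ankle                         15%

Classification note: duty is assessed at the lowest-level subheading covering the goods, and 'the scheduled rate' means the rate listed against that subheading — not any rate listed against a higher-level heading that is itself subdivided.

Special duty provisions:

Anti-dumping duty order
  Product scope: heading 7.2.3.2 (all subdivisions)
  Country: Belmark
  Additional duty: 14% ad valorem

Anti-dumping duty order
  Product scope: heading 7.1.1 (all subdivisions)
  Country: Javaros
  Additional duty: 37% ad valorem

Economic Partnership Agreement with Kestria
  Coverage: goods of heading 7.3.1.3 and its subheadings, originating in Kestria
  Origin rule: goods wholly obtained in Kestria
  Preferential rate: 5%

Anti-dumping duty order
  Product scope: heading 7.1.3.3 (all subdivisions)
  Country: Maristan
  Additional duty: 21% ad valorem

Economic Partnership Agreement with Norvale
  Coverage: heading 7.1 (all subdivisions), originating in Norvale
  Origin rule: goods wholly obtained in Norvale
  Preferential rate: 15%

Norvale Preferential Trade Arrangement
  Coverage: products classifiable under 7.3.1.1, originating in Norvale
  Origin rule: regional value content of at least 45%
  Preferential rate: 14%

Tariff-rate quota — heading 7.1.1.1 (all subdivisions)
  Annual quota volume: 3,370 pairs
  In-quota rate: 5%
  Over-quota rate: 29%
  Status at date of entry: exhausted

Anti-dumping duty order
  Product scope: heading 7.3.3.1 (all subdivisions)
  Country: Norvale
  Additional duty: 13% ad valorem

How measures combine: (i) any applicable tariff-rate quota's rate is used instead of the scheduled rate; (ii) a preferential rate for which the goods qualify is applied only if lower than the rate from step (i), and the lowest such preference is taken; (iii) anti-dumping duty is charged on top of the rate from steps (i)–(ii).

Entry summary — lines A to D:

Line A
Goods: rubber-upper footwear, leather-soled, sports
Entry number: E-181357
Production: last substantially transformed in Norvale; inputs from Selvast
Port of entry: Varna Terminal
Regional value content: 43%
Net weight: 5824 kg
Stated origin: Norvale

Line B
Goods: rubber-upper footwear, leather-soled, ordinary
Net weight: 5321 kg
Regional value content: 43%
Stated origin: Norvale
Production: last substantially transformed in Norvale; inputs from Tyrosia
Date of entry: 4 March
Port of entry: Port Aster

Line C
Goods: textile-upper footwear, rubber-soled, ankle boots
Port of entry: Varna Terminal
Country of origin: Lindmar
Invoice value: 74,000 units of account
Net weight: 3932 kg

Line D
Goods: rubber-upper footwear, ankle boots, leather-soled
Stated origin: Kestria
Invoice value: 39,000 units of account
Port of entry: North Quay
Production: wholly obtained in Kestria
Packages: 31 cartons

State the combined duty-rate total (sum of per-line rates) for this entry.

Line A: rubber-upper → 7.1; leather-soled → 7.1.1; sports → 7.1.1.2. Scheduled 14%. Norvale agreement on 7.1: not wholly obtained; Norvale agreement on 7.3.1.1: 7.1.1.2 not covered. → 14%.
Line B: rubber-upper → 7.1; leather-soled → 7.1.1; ordinary → 7.1.1.3. Scheduled 8%. Norvale agreement on 7.1: not wholly obtained; Norvale agreement on 7.3.1.1: 7.1.1.3 not covered. → 8%.
Line C: textile-upper → 7.3; rubber-soled → 7.3.1; ankle boots → 7.3.1.2. Scheduled 23%. No special measure applies. → 23%.
Line D: rubber-upper → 7.1; leather-soled → 7.1.1; ankle boots → 7.1.1.1. Scheduled 6%. quota on 7.1.1.1 exhausted → over-quota 29%; Kestria agreement on 7.3.1.3: 7.1.1.1 not covered. → 29%.
Sum: 14% + 8% + 23% + 29% = 74%.

74%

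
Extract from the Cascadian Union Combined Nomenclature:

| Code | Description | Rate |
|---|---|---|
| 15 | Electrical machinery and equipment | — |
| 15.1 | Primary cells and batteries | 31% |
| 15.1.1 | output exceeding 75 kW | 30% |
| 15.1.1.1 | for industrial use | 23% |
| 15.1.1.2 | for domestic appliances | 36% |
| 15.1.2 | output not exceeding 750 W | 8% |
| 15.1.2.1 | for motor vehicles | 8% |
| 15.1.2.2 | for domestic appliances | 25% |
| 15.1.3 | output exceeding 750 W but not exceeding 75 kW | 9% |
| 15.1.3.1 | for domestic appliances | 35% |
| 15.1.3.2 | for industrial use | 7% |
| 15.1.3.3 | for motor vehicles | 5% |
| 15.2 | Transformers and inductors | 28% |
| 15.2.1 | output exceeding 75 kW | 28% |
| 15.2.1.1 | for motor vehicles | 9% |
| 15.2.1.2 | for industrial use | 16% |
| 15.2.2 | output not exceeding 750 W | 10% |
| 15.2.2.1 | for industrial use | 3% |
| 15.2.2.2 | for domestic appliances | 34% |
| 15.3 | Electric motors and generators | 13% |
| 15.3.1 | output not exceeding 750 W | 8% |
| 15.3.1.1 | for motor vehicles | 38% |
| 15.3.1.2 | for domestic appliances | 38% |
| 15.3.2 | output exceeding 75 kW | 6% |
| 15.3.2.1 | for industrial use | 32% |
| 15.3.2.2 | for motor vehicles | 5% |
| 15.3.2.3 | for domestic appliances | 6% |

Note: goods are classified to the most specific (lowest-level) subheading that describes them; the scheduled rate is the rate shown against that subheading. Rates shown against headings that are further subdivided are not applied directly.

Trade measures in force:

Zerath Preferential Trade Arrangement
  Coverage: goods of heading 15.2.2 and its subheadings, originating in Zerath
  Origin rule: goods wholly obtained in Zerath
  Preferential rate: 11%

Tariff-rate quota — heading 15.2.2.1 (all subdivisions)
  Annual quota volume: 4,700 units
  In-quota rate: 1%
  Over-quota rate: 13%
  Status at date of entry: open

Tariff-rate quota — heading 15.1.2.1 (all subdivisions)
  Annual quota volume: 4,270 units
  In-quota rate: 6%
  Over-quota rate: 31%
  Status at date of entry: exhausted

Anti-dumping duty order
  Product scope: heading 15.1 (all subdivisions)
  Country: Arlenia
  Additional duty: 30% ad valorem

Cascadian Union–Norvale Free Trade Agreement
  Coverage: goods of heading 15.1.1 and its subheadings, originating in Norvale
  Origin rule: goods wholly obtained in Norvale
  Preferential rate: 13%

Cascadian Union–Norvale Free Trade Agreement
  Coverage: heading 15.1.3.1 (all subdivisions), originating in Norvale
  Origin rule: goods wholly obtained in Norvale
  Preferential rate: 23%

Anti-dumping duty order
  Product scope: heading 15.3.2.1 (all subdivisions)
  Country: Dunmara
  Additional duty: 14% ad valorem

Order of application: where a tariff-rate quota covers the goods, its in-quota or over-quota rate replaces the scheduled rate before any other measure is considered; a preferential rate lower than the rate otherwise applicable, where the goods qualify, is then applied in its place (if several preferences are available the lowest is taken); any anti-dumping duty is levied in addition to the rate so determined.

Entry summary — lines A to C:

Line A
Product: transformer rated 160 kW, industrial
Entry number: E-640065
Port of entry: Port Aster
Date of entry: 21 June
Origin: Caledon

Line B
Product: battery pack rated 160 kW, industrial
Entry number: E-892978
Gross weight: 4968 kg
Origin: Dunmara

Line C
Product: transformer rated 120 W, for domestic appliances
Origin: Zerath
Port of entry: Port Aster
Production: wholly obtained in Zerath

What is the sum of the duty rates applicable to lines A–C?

50%

Line A: transformer → 15.2; rated 160 kW → 15.2.1; industrial → 15.2.1.2. Scheduled 16%. No special measure applies. → 16%.
Line B: battery pack → 15.1; rated 160 kW → 15.1.1; industrial → 15.1.1.1. Scheduled 23%. No special measure applies. → 23%.
Line C: transformer → 15.2; rated 120 W → 15.2.2; for domestic appliances → 15.2.2.2. Scheduled 34%. Zerath agreement on 15.2.2: wholly obtained → 11% available; preferential 11%. → 11%.
Sum: 16% + 23% + 11% = 50%.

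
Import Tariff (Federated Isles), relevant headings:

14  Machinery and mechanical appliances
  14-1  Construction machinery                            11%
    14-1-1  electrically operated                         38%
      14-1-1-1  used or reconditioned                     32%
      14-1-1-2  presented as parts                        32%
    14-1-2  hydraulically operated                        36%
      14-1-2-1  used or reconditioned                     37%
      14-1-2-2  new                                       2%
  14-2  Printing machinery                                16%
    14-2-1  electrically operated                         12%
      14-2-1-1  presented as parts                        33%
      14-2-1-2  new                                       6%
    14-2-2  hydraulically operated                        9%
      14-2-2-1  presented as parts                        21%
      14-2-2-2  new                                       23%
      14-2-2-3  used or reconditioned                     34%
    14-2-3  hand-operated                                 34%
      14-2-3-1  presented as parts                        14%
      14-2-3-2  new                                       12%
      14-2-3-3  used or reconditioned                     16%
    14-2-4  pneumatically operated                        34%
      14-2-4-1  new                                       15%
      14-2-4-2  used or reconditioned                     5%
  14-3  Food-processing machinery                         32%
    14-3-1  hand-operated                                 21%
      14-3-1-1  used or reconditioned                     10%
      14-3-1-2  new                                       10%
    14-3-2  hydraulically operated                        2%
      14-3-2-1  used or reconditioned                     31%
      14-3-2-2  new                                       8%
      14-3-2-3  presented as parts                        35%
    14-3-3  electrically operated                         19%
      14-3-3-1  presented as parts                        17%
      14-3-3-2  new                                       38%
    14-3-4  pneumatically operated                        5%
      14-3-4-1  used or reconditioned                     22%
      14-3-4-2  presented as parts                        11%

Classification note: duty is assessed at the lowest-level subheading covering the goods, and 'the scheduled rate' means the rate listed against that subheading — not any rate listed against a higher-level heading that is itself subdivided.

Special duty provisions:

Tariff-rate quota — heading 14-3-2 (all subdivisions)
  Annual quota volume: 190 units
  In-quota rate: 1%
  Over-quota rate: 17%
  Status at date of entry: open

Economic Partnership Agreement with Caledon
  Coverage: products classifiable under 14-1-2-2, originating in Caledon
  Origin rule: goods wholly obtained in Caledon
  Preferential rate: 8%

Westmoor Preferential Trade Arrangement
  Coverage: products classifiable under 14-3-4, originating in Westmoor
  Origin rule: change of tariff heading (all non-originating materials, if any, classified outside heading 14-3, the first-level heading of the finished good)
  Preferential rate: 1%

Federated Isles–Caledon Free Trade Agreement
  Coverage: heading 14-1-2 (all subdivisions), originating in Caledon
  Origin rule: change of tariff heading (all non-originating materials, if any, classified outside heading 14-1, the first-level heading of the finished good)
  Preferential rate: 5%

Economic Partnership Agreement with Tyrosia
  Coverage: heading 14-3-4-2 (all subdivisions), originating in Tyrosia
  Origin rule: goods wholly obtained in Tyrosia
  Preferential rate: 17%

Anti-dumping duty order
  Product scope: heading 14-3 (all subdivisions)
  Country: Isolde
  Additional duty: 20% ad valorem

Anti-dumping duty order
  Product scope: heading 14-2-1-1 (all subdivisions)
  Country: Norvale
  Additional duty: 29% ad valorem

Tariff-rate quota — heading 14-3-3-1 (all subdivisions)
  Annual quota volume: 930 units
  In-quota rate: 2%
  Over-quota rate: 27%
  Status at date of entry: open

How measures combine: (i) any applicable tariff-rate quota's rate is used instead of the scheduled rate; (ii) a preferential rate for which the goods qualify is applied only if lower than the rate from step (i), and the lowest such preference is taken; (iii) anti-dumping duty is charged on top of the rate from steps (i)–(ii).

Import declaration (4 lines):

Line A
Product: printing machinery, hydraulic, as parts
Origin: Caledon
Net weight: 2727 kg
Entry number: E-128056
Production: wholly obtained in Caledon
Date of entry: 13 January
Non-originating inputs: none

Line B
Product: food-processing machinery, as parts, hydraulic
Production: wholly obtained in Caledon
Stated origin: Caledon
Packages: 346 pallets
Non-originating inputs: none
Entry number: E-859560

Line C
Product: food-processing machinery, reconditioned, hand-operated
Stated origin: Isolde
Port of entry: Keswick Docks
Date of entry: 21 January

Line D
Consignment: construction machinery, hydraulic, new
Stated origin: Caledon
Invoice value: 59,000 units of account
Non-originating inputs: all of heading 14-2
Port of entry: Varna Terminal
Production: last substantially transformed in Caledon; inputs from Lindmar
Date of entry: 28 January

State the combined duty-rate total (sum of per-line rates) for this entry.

54%

Line A: printing → 14-2; hydraulic → 14-2-2; as parts → 14-2-2-1. Scheduled 21%. Caledon agreement on 14-1-2-2: 14-2-2-1 not covered; Caledon agreement on 14-1-2: 14-2-2-1 not covered. → 21%.
Line B: food-processing → 14-3; hydraulic → 14-3-2; as parts → 14-3-2-3. Scheduled 35%. quota on 14-3-2 open → in-quota 1%; Caledon agreement on 14-1-2-2: 14-3-2-3 not covered; Caledon agreement on 14-1-2: 14-3-2-3 not covered. → 1%.
Line C: food-processing → 14-3; hand-operated → 14-3-1; reconditioned → 14-3-1-1. Scheduled 10%. anti-dumping (Isolde, 14-3): +20%; total 10% + 20% = 30%. → 30%.
Line D: construction → 14-1; hydraulic → 14-1-2; new → 14-1-2-2. Scheduled 2%. Caledon agreement on 14-1-2-2: not wholly obtained; Caledon agreement on 14-1-2: CTH met → 5% available; preference 5% not lower than 2% → no reduction. → 2%.
Sum: 21% + 1% + 30% + 2% = 54%.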